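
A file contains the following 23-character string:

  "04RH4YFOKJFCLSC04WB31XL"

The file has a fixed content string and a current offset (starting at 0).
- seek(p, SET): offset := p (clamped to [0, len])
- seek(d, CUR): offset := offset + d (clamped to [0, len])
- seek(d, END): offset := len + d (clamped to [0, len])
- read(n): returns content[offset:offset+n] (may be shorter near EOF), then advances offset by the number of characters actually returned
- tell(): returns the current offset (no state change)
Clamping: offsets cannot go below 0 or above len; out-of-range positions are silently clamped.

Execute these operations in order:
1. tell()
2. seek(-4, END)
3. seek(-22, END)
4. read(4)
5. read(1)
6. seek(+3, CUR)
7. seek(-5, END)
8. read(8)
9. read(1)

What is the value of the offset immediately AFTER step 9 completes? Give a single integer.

Answer: 23

Derivation:
After 1 (tell()): offset=0
After 2 (seek(-4, END)): offset=19
After 3 (seek(-22, END)): offset=1
After 4 (read(4)): returned '4RH4', offset=5
After 5 (read(1)): returned 'Y', offset=6
After 6 (seek(+3, CUR)): offset=9
After 7 (seek(-5, END)): offset=18
After 8 (read(8)): returned 'B31XL', offset=23
After 9 (read(1)): returned '', offset=23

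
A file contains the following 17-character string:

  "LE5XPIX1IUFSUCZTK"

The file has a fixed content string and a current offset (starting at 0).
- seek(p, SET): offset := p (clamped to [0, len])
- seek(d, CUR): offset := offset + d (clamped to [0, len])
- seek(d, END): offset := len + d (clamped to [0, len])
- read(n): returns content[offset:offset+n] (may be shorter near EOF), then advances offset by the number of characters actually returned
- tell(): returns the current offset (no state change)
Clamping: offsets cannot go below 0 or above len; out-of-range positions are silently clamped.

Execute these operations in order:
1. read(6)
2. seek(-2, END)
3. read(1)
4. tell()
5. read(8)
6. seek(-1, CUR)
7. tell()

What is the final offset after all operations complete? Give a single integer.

After 1 (read(6)): returned 'LE5XPI', offset=6
After 2 (seek(-2, END)): offset=15
After 3 (read(1)): returned 'T', offset=16
After 4 (tell()): offset=16
After 5 (read(8)): returned 'K', offset=17
After 6 (seek(-1, CUR)): offset=16
After 7 (tell()): offset=16

Answer: 16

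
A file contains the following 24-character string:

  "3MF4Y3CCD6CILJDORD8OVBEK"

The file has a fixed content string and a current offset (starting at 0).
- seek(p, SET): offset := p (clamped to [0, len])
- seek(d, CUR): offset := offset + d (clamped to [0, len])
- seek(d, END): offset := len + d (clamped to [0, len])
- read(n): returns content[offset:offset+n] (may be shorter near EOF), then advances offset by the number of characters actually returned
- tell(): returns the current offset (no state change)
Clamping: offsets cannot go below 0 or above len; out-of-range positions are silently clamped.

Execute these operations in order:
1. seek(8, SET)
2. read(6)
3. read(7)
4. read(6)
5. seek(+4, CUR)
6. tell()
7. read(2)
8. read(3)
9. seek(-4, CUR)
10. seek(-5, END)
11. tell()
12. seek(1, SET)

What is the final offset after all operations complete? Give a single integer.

Answer: 1

Derivation:
After 1 (seek(8, SET)): offset=8
After 2 (read(6)): returned 'D6CILJ', offset=14
After 3 (read(7)): returned 'DORD8OV', offset=21
After 4 (read(6)): returned 'BEK', offset=24
After 5 (seek(+4, CUR)): offset=24
After 6 (tell()): offset=24
After 7 (read(2)): returned '', offset=24
After 8 (read(3)): returned '', offset=24
After 9 (seek(-4, CUR)): offset=20
After 10 (seek(-5, END)): offset=19
After 11 (tell()): offset=19
After 12 (seek(1, SET)): offset=1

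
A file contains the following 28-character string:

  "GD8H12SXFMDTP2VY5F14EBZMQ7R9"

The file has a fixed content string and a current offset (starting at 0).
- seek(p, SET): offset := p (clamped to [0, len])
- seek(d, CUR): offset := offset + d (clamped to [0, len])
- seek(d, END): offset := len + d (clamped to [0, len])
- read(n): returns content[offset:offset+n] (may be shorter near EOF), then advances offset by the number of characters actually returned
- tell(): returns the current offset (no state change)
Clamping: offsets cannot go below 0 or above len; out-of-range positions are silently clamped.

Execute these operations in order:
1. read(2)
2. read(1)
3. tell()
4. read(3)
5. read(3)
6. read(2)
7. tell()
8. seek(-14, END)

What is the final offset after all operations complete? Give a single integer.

Answer: 14

Derivation:
After 1 (read(2)): returned 'GD', offset=2
After 2 (read(1)): returned '8', offset=3
After 3 (tell()): offset=3
After 4 (read(3)): returned 'H12', offset=6
After 5 (read(3)): returned 'SXF', offset=9
After 6 (read(2)): returned 'MD', offset=11
After 7 (tell()): offset=11
After 8 (seek(-14, END)): offset=14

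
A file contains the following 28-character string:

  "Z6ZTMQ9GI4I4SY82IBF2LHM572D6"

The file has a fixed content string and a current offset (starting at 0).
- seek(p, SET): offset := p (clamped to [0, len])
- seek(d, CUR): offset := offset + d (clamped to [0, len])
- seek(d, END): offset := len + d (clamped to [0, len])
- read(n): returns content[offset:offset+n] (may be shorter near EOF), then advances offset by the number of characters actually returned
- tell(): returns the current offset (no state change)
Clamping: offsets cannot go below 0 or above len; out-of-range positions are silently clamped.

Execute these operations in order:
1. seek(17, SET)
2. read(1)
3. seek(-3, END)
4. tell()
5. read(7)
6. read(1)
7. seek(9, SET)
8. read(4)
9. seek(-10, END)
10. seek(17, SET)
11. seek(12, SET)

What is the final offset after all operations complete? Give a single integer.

After 1 (seek(17, SET)): offset=17
After 2 (read(1)): returned 'B', offset=18
After 3 (seek(-3, END)): offset=25
After 4 (tell()): offset=25
After 5 (read(7)): returned '2D6', offset=28
After 6 (read(1)): returned '', offset=28
After 7 (seek(9, SET)): offset=9
After 8 (read(4)): returned '4I4S', offset=13
After 9 (seek(-10, END)): offset=18
After 10 (seek(17, SET)): offset=17
After 11 (seek(12, SET)): offset=12

Answer: 12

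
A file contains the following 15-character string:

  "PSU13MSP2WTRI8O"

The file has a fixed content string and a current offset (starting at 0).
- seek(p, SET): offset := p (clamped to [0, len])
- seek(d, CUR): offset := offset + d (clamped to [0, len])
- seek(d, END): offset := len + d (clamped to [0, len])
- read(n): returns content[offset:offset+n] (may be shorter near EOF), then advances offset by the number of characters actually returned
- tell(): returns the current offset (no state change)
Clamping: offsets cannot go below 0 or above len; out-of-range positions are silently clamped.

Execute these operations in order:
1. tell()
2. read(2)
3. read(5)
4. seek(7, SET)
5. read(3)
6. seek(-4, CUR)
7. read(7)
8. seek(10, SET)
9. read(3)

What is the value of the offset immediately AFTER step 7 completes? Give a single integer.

Answer: 13

Derivation:
After 1 (tell()): offset=0
After 2 (read(2)): returned 'PS', offset=2
After 3 (read(5)): returned 'U13MS', offset=7
After 4 (seek(7, SET)): offset=7
After 5 (read(3)): returned 'P2W', offset=10
After 6 (seek(-4, CUR)): offset=6
After 7 (read(7)): returned 'SP2WTRI', offset=13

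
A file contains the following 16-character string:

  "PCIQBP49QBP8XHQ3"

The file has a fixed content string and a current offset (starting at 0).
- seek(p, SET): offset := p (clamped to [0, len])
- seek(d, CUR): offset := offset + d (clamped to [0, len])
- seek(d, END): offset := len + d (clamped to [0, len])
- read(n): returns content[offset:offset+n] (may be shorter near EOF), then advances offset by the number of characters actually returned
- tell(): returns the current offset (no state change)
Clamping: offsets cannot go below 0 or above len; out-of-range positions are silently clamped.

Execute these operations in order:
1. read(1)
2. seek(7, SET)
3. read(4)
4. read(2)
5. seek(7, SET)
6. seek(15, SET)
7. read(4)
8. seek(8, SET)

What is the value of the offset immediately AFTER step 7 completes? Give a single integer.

After 1 (read(1)): returned 'P', offset=1
After 2 (seek(7, SET)): offset=7
After 3 (read(4)): returned '9QBP', offset=11
After 4 (read(2)): returned '8X', offset=13
After 5 (seek(7, SET)): offset=7
After 6 (seek(15, SET)): offset=15
After 7 (read(4)): returned '3', offset=16

Answer: 16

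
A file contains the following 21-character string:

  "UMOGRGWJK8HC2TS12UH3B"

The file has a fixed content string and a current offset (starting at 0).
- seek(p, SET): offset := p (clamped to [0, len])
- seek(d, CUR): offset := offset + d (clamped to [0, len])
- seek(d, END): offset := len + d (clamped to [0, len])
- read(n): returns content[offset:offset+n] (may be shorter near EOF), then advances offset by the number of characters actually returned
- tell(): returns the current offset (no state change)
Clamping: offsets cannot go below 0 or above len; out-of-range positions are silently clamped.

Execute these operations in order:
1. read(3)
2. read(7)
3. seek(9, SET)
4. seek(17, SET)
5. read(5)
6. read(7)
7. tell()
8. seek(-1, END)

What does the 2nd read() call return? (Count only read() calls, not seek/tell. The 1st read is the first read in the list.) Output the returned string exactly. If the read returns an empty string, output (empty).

After 1 (read(3)): returned 'UMO', offset=3
After 2 (read(7)): returned 'GRGWJK8', offset=10
After 3 (seek(9, SET)): offset=9
After 4 (seek(17, SET)): offset=17
After 5 (read(5)): returned 'UH3B', offset=21
After 6 (read(7)): returned '', offset=21
After 7 (tell()): offset=21
After 8 (seek(-1, END)): offset=20

Answer: GRGWJK8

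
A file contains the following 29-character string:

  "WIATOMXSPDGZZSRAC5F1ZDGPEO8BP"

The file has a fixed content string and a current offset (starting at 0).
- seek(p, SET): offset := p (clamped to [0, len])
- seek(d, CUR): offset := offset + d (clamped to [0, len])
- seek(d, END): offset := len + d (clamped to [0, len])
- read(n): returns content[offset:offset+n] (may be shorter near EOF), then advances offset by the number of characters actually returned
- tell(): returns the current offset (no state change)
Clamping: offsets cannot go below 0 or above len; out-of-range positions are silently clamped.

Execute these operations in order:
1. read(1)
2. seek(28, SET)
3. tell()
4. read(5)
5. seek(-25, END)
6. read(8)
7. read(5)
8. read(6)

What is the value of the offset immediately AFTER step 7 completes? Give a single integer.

Answer: 17

Derivation:
After 1 (read(1)): returned 'W', offset=1
After 2 (seek(28, SET)): offset=28
After 3 (tell()): offset=28
After 4 (read(5)): returned 'P', offset=29
After 5 (seek(-25, END)): offset=4
After 6 (read(8)): returned 'OMXSPDGZ', offset=12
After 7 (read(5)): returned 'ZSRAC', offset=17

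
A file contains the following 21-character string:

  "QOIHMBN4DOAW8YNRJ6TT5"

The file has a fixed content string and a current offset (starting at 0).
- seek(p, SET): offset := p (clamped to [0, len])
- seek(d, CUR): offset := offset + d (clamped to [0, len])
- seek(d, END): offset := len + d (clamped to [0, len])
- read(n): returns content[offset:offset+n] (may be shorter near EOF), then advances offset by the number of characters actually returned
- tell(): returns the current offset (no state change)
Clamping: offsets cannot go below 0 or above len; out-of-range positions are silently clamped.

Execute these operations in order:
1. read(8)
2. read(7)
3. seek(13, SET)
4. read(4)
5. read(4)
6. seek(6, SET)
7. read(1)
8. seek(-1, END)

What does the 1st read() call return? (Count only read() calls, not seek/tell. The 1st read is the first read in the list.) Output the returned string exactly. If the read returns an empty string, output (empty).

Answer: QOIHMBN4

Derivation:
After 1 (read(8)): returned 'QOIHMBN4', offset=8
After 2 (read(7)): returned 'DOAW8YN', offset=15
After 3 (seek(13, SET)): offset=13
After 4 (read(4)): returned 'YNRJ', offset=17
After 5 (read(4)): returned '6TT5', offset=21
After 6 (seek(6, SET)): offset=6
After 7 (read(1)): returned 'N', offset=7
After 8 (seek(-1, END)): offset=20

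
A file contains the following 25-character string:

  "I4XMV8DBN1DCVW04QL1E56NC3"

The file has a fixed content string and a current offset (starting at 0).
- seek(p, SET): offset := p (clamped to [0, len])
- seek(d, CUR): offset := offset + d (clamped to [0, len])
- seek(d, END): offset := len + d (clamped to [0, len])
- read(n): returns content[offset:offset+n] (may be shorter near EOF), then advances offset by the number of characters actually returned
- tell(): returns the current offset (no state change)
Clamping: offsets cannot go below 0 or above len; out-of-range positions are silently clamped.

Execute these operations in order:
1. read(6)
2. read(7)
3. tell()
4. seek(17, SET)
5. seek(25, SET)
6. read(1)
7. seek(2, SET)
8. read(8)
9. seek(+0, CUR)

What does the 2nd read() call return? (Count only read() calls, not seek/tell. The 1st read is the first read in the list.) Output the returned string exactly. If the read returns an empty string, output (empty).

Answer: DBN1DCV

Derivation:
After 1 (read(6)): returned 'I4XMV8', offset=6
After 2 (read(7)): returned 'DBN1DCV', offset=13
After 3 (tell()): offset=13
After 4 (seek(17, SET)): offset=17
After 5 (seek(25, SET)): offset=25
After 6 (read(1)): returned '', offset=25
After 7 (seek(2, SET)): offset=2
After 8 (read(8)): returned 'XMV8DBN1', offset=10
After 9 (seek(+0, CUR)): offset=10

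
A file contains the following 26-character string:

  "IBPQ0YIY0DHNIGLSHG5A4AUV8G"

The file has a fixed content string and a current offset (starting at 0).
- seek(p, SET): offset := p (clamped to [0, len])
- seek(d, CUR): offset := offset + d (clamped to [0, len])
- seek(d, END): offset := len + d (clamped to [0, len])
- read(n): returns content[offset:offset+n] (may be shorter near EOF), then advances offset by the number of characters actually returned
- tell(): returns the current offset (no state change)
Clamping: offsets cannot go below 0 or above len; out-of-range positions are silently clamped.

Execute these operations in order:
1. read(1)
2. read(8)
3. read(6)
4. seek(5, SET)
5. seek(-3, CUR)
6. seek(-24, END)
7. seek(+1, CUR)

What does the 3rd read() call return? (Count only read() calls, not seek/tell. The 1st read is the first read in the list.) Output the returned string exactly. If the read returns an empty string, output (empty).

Answer: DHNIGL

Derivation:
After 1 (read(1)): returned 'I', offset=1
After 2 (read(8)): returned 'BPQ0YIY0', offset=9
After 3 (read(6)): returned 'DHNIGL', offset=15
After 4 (seek(5, SET)): offset=5
After 5 (seek(-3, CUR)): offset=2
After 6 (seek(-24, END)): offset=2
After 7 (seek(+1, CUR)): offset=3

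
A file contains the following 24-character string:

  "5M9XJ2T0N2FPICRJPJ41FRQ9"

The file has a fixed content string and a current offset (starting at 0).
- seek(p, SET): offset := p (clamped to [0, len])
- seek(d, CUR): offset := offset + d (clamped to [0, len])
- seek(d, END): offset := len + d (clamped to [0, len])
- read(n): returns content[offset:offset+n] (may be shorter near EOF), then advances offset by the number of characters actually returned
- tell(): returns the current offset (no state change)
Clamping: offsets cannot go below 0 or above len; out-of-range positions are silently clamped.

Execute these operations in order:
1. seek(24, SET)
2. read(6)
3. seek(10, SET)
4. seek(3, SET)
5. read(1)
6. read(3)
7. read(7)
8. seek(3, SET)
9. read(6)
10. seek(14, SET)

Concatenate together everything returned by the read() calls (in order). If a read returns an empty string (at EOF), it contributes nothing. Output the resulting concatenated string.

After 1 (seek(24, SET)): offset=24
After 2 (read(6)): returned '', offset=24
After 3 (seek(10, SET)): offset=10
After 4 (seek(3, SET)): offset=3
After 5 (read(1)): returned 'X', offset=4
After 6 (read(3)): returned 'J2T', offset=7
After 7 (read(7)): returned '0N2FPIC', offset=14
After 8 (seek(3, SET)): offset=3
After 9 (read(6)): returned 'XJ2T0N', offset=9
After 10 (seek(14, SET)): offset=14

Answer: XJ2T0N2FPICXJ2T0N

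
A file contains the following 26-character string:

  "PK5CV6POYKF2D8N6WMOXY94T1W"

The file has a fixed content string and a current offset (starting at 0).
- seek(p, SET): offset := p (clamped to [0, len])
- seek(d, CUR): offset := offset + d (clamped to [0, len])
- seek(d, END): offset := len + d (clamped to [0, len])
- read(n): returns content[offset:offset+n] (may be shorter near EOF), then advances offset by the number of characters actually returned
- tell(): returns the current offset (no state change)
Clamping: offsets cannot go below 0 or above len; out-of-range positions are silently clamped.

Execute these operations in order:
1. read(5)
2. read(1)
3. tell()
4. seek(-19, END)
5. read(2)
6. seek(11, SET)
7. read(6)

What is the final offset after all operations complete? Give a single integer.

After 1 (read(5)): returned 'PK5CV', offset=5
After 2 (read(1)): returned '6', offset=6
After 3 (tell()): offset=6
After 4 (seek(-19, END)): offset=7
After 5 (read(2)): returned 'OY', offset=9
After 6 (seek(11, SET)): offset=11
After 7 (read(6)): returned '2D8N6W', offset=17

Answer: 17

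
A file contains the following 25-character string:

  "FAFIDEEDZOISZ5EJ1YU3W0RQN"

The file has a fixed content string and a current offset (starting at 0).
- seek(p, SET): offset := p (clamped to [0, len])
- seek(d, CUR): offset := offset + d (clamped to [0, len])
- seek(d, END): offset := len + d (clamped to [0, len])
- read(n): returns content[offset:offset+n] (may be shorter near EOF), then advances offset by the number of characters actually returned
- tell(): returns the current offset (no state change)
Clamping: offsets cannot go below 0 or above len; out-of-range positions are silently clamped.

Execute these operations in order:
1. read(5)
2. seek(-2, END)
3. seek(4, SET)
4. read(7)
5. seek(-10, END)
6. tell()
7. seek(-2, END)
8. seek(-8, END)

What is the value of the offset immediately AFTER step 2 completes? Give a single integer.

Answer: 23

Derivation:
After 1 (read(5)): returned 'FAFID', offset=5
After 2 (seek(-2, END)): offset=23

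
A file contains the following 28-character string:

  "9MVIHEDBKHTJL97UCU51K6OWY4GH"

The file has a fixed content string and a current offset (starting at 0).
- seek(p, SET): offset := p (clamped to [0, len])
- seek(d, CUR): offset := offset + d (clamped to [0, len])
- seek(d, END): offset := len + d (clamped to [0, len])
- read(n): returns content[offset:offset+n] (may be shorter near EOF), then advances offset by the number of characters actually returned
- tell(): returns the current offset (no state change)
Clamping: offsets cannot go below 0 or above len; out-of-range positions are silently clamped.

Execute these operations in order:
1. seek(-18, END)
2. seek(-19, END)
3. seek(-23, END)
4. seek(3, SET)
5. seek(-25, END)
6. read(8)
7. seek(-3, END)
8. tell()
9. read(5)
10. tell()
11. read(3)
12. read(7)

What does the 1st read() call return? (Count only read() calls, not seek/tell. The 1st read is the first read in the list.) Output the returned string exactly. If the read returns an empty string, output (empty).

Answer: IHEDBKHT

Derivation:
After 1 (seek(-18, END)): offset=10
After 2 (seek(-19, END)): offset=9
After 3 (seek(-23, END)): offset=5
After 4 (seek(3, SET)): offset=3
After 5 (seek(-25, END)): offset=3
After 6 (read(8)): returned 'IHEDBKHT', offset=11
After 7 (seek(-3, END)): offset=25
After 8 (tell()): offset=25
After 9 (read(5)): returned '4GH', offset=28
After 10 (tell()): offset=28
After 11 (read(3)): returned '', offset=28
After 12 (read(7)): returned '', offset=28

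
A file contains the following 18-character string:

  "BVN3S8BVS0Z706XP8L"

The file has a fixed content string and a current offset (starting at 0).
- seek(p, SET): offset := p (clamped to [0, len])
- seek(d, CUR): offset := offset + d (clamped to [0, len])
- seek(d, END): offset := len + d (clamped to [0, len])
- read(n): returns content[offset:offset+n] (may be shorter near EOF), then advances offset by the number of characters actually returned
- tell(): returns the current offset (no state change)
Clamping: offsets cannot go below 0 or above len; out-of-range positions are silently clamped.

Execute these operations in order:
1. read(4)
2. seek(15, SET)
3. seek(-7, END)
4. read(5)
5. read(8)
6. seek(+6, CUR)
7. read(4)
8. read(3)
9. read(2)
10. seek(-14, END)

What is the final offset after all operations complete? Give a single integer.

Answer: 4

Derivation:
After 1 (read(4)): returned 'BVN3', offset=4
After 2 (seek(15, SET)): offset=15
After 3 (seek(-7, END)): offset=11
After 4 (read(5)): returned '706XP', offset=16
After 5 (read(8)): returned '8L', offset=18
After 6 (seek(+6, CUR)): offset=18
After 7 (read(4)): returned '', offset=18
After 8 (read(3)): returned '', offset=18
After 9 (read(2)): returned '', offset=18
After 10 (seek(-14, END)): offset=4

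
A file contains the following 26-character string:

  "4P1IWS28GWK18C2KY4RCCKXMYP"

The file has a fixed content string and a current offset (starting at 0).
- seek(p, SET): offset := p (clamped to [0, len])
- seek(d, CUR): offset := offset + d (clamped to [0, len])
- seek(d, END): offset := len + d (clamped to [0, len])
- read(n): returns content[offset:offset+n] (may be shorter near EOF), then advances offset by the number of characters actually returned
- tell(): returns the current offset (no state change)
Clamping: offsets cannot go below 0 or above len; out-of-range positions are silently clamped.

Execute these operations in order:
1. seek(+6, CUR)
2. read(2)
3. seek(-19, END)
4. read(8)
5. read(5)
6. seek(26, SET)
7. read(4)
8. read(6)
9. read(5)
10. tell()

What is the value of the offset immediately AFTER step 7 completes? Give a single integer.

Answer: 26

Derivation:
After 1 (seek(+6, CUR)): offset=6
After 2 (read(2)): returned '28', offset=8
After 3 (seek(-19, END)): offset=7
After 4 (read(8)): returned '8GWK18C2', offset=15
After 5 (read(5)): returned 'KY4RC', offset=20
After 6 (seek(26, SET)): offset=26
After 7 (read(4)): returned '', offset=26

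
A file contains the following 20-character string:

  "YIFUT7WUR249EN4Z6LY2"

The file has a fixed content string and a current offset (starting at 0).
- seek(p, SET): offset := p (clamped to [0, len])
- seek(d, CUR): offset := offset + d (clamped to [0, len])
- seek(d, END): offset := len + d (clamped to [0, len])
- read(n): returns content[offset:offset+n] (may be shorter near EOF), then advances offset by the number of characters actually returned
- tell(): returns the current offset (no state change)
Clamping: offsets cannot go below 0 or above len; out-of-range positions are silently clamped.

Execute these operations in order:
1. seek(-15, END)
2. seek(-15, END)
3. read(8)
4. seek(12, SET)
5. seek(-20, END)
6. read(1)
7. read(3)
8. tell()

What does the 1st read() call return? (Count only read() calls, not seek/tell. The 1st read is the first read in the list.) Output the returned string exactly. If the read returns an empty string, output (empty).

After 1 (seek(-15, END)): offset=5
After 2 (seek(-15, END)): offset=5
After 3 (read(8)): returned '7WUR249E', offset=13
After 4 (seek(12, SET)): offset=12
After 5 (seek(-20, END)): offset=0
After 6 (read(1)): returned 'Y', offset=1
After 7 (read(3)): returned 'IFU', offset=4
After 8 (tell()): offset=4

Answer: 7WUR249E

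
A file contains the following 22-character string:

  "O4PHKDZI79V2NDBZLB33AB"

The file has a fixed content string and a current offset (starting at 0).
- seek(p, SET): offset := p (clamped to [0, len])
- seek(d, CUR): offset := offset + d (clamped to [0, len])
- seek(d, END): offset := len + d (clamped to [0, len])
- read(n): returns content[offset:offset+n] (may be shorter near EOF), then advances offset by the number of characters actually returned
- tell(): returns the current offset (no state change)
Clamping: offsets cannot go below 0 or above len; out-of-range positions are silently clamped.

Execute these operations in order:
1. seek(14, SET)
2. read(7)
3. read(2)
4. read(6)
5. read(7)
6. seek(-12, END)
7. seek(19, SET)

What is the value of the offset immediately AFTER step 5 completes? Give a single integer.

After 1 (seek(14, SET)): offset=14
After 2 (read(7)): returned 'BZLB33A', offset=21
After 3 (read(2)): returned 'B', offset=22
After 4 (read(6)): returned '', offset=22
After 5 (read(7)): returned '', offset=22

Answer: 22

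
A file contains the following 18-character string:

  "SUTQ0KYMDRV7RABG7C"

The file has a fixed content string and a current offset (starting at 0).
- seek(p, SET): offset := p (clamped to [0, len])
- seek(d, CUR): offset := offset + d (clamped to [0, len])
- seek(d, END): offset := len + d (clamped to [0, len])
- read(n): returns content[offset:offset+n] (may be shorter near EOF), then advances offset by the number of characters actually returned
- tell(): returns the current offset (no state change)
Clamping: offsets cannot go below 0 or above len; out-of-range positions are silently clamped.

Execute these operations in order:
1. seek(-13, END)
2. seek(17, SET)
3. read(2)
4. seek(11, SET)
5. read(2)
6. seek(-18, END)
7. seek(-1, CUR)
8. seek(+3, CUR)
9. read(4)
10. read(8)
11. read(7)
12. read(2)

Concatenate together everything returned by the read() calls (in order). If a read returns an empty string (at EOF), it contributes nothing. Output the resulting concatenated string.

After 1 (seek(-13, END)): offset=5
After 2 (seek(17, SET)): offset=17
After 3 (read(2)): returned 'C', offset=18
After 4 (seek(11, SET)): offset=11
After 5 (read(2)): returned '7R', offset=13
After 6 (seek(-18, END)): offset=0
After 7 (seek(-1, CUR)): offset=0
After 8 (seek(+3, CUR)): offset=3
After 9 (read(4)): returned 'Q0KY', offset=7
After 10 (read(8)): returned 'MDRV7RAB', offset=15
After 11 (read(7)): returned 'G7C', offset=18
After 12 (read(2)): returned '', offset=18

Answer: C7RQ0KYMDRV7RABG7C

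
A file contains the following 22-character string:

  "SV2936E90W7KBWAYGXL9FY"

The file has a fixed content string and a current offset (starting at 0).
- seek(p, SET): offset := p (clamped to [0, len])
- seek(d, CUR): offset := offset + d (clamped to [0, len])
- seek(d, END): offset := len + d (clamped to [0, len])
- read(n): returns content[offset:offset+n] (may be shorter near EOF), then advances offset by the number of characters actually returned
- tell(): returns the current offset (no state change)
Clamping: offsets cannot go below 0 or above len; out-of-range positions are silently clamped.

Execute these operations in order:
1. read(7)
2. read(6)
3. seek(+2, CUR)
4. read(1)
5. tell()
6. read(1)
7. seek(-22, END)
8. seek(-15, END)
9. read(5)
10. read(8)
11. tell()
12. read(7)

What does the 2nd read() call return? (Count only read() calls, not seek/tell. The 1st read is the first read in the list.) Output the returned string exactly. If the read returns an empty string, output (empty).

Answer: 90W7KB

Derivation:
After 1 (read(7)): returned 'SV2936E', offset=7
After 2 (read(6)): returned '90W7KB', offset=13
After 3 (seek(+2, CUR)): offset=15
After 4 (read(1)): returned 'Y', offset=16
After 5 (tell()): offset=16
After 6 (read(1)): returned 'G', offset=17
After 7 (seek(-22, END)): offset=0
After 8 (seek(-15, END)): offset=7
After 9 (read(5)): returned '90W7K', offset=12
After 10 (read(8)): returned 'BWAYGXL9', offset=20
After 11 (tell()): offset=20
After 12 (read(7)): returned 'FY', offset=22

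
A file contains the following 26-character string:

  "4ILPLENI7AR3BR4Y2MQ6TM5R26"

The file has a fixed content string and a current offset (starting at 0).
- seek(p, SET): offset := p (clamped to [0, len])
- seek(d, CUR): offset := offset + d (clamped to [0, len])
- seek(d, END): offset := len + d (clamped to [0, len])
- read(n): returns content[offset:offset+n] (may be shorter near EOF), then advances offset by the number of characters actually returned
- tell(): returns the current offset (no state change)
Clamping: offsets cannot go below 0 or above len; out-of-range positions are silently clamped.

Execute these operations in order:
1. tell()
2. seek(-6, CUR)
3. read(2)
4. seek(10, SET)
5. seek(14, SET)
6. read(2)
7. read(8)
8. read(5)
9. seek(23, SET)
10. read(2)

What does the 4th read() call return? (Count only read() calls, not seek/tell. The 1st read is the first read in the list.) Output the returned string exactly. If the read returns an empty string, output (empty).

Answer: 26

Derivation:
After 1 (tell()): offset=0
After 2 (seek(-6, CUR)): offset=0
After 3 (read(2)): returned '4I', offset=2
After 4 (seek(10, SET)): offset=10
After 5 (seek(14, SET)): offset=14
After 6 (read(2)): returned '4Y', offset=16
After 7 (read(8)): returned '2MQ6TM5R', offset=24
After 8 (read(5)): returned '26', offset=26
After 9 (seek(23, SET)): offset=23
After 10 (read(2)): returned 'R2', offset=25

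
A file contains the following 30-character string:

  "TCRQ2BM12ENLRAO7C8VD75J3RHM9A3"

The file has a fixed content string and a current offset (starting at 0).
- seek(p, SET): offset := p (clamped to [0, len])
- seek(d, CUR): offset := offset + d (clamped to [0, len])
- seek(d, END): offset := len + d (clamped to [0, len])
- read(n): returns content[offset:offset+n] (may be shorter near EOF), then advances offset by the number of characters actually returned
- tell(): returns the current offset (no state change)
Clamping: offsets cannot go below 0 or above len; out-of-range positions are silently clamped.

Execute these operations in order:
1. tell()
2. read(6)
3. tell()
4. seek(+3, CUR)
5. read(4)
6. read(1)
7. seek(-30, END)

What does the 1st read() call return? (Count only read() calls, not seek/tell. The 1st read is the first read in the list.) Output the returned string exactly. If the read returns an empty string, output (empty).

Answer: TCRQ2B

Derivation:
After 1 (tell()): offset=0
After 2 (read(6)): returned 'TCRQ2B', offset=6
After 3 (tell()): offset=6
After 4 (seek(+3, CUR)): offset=9
After 5 (read(4)): returned 'ENLR', offset=13
After 6 (read(1)): returned 'A', offset=14
After 7 (seek(-30, END)): offset=0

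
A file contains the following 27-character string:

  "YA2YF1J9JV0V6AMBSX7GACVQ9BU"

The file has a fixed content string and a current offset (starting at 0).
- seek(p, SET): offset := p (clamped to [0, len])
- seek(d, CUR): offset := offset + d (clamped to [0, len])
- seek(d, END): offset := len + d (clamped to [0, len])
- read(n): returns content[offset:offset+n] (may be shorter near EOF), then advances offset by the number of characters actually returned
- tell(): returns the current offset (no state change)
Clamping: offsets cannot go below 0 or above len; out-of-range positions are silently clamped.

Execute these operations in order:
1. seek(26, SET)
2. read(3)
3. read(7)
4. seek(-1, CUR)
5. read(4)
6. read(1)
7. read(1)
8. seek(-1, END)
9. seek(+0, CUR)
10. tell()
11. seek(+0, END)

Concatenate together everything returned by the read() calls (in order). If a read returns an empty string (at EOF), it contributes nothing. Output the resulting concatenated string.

Answer: UU

Derivation:
After 1 (seek(26, SET)): offset=26
After 2 (read(3)): returned 'U', offset=27
After 3 (read(7)): returned '', offset=27
After 4 (seek(-1, CUR)): offset=26
After 5 (read(4)): returned 'U', offset=27
After 6 (read(1)): returned '', offset=27
After 7 (read(1)): returned '', offset=27
After 8 (seek(-1, END)): offset=26
After 9 (seek(+0, CUR)): offset=26
After 10 (tell()): offset=26
After 11 (seek(+0, END)): offset=27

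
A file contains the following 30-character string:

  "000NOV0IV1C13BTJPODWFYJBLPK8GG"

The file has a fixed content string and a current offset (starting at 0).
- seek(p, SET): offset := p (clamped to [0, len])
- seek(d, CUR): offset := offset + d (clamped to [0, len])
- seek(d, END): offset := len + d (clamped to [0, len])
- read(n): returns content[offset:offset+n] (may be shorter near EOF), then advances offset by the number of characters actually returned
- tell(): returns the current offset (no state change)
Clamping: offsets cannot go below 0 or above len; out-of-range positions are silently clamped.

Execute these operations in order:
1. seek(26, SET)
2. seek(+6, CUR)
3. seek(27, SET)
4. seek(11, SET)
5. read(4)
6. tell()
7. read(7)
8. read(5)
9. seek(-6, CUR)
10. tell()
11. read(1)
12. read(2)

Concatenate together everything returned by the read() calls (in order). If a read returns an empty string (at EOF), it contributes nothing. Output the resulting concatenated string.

Answer: 13BTJPODWFYJBLPKYJB

Derivation:
After 1 (seek(26, SET)): offset=26
After 2 (seek(+6, CUR)): offset=30
After 3 (seek(27, SET)): offset=27
After 4 (seek(11, SET)): offset=11
After 5 (read(4)): returned '13BT', offset=15
After 6 (tell()): offset=15
After 7 (read(7)): returned 'JPODWFY', offset=22
After 8 (read(5)): returned 'JBLPK', offset=27
After 9 (seek(-6, CUR)): offset=21
After 10 (tell()): offset=21
After 11 (read(1)): returned 'Y', offset=22
After 12 (read(2)): returned 'JB', offset=24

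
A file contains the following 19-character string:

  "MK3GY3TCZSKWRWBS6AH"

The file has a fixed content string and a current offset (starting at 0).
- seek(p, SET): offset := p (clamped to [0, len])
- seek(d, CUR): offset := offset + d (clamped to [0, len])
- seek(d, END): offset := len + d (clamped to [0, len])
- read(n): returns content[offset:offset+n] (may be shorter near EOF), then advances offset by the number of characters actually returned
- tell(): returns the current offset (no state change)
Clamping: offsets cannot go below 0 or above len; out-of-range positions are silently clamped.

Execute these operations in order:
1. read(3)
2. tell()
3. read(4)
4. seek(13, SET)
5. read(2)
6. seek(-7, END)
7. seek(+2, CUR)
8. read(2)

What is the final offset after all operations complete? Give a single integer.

After 1 (read(3)): returned 'MK3', offset=3
After 2 (tell()): offset=3
After 3 (read(4)): returned 'GY3T', offset=7
After 4 (seek(13, SET)): offset=13
After 5 (read(2)): returned 'WB', offset=15
After 6 (seek(-7, END)): offset=12
After 7 (seek(+2, CUR)): offset=14
After 8 (read(2)): returned 'BS', offset=16

Answer: 16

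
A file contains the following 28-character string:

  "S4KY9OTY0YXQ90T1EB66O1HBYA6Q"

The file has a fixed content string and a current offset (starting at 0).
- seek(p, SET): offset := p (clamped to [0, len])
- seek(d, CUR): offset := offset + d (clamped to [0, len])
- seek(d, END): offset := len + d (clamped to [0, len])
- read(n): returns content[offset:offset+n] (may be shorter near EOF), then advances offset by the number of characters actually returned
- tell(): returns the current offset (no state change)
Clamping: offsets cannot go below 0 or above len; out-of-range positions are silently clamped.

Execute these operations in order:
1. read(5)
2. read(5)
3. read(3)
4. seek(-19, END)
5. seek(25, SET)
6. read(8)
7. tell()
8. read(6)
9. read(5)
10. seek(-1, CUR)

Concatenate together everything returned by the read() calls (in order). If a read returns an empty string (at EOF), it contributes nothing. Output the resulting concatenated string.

After 1 (read(5)): returned 'S4KY9', offset=5
After 2 (read(5)): returned 'OTY0Y', offset=10
After 3 (read(3)): returned 'XQ9', offset=13
After 4 (seek(-19, END)): offset=9
After 5 (seek(25, SET)): offset=25
After 6 (read(8)): returned 'A6Q', offset=28
After 7 (tell()): offset=28
After 8 (read(6)): returned '', offset=28
After 9 (read(5)): returned '', offset=28
After 10 (seek(-1, CUR)): offset=27

Answer: S4KY9OTY0YXQ9A6Q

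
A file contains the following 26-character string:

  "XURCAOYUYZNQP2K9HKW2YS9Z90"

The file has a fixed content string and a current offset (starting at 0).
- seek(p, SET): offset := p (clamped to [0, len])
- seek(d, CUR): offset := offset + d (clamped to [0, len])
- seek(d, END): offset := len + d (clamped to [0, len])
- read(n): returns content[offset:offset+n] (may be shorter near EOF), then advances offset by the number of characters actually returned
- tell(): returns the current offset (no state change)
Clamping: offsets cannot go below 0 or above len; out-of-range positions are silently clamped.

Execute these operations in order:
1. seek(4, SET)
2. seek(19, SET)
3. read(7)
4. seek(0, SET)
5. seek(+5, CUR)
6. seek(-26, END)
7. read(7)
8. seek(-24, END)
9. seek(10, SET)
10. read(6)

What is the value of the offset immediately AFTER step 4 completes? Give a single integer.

After 1 (seek(4, SET)): offset=4
After 2 (seek(19, SET)): offset=19
After 3 (read(7)): returned '2YS9Z90', offset=26
After 4 (seek(0, SET)): offset=0

Answer: 0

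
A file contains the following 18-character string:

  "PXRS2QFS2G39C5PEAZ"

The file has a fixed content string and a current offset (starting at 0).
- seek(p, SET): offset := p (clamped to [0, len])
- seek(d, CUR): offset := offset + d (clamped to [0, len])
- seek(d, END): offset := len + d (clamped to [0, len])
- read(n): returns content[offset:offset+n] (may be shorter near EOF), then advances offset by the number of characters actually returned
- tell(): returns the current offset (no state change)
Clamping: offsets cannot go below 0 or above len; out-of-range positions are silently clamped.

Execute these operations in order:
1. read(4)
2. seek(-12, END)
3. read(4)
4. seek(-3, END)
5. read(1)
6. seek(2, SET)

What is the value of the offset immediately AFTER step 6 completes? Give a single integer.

After 1 (read(4)): returned 'PXRS', offset=4
After 2 (seek(-12, END)): offset=6
After 3 (read(4)): returned 'FS2G', offset=10
After 4 (seek(-3, END)): offset=15
After 5 (read(1)): returned 'E', offset=16
After 6 (seek(2, SET)): offset=2

Answer: 2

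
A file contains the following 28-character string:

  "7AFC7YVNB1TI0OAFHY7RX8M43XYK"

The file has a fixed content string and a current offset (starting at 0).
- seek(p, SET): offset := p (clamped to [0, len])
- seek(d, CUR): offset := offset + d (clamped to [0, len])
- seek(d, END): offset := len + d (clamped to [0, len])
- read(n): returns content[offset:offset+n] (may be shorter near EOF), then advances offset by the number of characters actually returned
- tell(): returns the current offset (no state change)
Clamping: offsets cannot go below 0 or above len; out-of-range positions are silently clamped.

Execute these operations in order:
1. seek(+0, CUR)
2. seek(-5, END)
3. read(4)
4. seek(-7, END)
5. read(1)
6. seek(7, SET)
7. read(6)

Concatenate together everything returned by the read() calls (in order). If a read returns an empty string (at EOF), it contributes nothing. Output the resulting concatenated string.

After 1 (seek(+0, CUR)): offset=0
After 2 (seek(-5, END)): offset=23
After 3 (read(4)): returned '43XY', offset=27
After 4 (seek(-7, END)): offset=21
After 5 (read(1)): returned '8', offset=22
After 6 (seek(7, SET)): offset=7
After 7 (read(6)): returned 'NB1TI0', offset=13

Answer: 43XY8NB1TI0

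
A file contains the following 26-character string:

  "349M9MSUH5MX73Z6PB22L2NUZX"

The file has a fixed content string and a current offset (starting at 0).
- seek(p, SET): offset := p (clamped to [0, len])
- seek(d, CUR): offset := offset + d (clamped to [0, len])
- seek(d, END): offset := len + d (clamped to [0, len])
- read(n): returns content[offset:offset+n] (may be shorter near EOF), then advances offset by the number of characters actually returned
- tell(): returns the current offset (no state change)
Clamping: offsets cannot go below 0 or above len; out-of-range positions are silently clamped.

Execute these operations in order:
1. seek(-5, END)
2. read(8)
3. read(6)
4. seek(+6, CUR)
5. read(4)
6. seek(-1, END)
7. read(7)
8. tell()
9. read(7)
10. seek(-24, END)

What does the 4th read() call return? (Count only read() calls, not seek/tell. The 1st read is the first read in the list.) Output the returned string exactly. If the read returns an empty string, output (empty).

After 1 (seek(-5, END)): offset=21
After 2 (read(8)): returned '2NUZX', offset=26
After 3 (read(6)): returned '', offset=26
After 4 (seek(+6, CUR)): offset=26
After 5 (read(4)): returned '', offset=26
After 6 (seek(-1, END)): offset=25
After 7 (read(7)): returned 'X', offset=26
After 8 (tell()): offset=26
After 9 (read(7)): returned '', offset=26
After 10 (seek(-24, END)): offset=2

Answer: X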